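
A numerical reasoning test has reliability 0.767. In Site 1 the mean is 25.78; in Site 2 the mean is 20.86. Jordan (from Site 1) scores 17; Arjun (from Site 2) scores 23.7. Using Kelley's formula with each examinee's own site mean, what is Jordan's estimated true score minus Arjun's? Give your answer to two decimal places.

T̂_Jordan = 0.767(17) + 0.233(25.78) = 19.0457
T̂_Arjun = 0.767(23.7) + 0.233(20.86) = 23.0383
Difference = 19.0457 − 23.0383 = -3.9925

-3.99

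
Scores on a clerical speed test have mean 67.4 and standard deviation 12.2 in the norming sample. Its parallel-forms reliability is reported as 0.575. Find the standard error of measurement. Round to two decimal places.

SEM = SD · √(1 − ρ) = 12.2 × √0.425 = 12.2 × 0.6519 = 7.953

7.95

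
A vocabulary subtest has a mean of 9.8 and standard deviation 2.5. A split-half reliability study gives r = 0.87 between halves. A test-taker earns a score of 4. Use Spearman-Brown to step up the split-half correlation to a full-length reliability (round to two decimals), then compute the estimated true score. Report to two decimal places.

4.41

Spearman-Brown: ρ = 2r/(1 + r) = 2(0.87)/(1 + 0.87) = 1.740/1.87 = 0.9305 → 0.93
Weight the observed score by reliability and the mean by (1 − reliability): T̂ = 0.93·4 + 0.07·9.8 = 3.72 + 0.686 = 4.406.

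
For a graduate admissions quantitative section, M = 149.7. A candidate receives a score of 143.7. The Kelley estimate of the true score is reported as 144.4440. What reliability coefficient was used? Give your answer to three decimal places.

T̂ = ρX + (1 − ρ)μ  ⇒  T̂ − μ = ρ(X − μ)
ρ = (T̂ − μ)/(X − μ) = (144.4440 − 149.7) / (143.7 − 149.7) = -5.2560 / -6.0 = 0.87600

0.876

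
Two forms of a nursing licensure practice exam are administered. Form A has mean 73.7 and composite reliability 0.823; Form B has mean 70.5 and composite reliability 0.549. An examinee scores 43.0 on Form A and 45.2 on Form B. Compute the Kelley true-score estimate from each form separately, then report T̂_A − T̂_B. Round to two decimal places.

-8.18

T̂_A = 0.823(43.0) + 0.177(73.7) = 48.4339
T̂_B = 0.549(45.2) + 0.451(70.5) = 56.6103
T̂_A − T̂_B = -8.1764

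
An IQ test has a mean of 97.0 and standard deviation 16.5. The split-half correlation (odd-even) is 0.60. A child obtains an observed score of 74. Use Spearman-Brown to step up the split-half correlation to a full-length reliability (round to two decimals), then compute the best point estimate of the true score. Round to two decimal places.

Spearman-Brown: ρ = 2r/(1 + r) = 2(0.60)/(1 + 0.60) = 1.200/1.60 = 0.7500 → 0.75
T̂ = ρX + (1 − ρ)μ
  = 0.75 × 74 + 0.25 × 97.0
  = 55.50 + 24.250
  = 79.750
  ≈ 79.75

79.75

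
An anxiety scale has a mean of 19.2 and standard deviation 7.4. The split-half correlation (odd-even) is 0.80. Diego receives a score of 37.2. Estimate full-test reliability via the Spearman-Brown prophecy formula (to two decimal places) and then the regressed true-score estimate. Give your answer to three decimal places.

35.220

Spearman-Brown: ρ = 2r/(1 + r) = 2(0.80)/(1 + 0.80) = 1.600/1.80 = 0.8889 → 0.89
T̂ = ρX + (1 − ρ)μ
  = 0.89 × 37.2 + 0.11 × 19.2
  = 33.108 + 2.112
  = 35.2200
  ≈ 35.220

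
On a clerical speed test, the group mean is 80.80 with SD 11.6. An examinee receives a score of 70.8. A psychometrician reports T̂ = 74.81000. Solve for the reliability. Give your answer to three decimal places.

T̂ = ρX + (1 − ρ)μ  ⇒  T̂ − μ = ρ(X − μ)
ρ = (T̂ − μ)/(X − μ) = (74.81000 − 80.80) / (70.8 − 80.80) = -5.99000 / -10.00 = 0.59900

0.599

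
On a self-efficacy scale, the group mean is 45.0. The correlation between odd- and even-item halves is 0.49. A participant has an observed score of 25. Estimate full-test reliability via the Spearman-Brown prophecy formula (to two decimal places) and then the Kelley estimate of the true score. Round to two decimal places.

Spearman-Brown: ρ = 2r/(1 + r) = 2(0.49)/(1 + 0.49) = 0.980/1.49 = 0.6577 → 0.66
T̂ = 0.66(25) + 0.34(45.0) = 16.50 + 15.300 = 31.800 → 31.80

31.80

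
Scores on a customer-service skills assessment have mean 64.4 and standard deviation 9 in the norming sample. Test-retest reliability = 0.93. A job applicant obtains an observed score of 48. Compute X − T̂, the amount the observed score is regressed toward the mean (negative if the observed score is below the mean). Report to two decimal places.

-1.15

Weight the observed score by reliability and the mean by (1 − reliability): T̂ = 0.93·48 + 0.07·64.4 = 44.64 + 4.508 = 49.1480.
X − T̂ = 48 − 49.148 = -1.148 → -1.15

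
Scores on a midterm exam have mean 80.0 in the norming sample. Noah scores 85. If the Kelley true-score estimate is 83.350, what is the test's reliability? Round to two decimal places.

0.67

T̂ = ρX + (1 − ρ)μ  ⇒  T̂ − μ = ρ(X − μ)
ρ = (T̂ − μ)/(X − μ) = (83.350 − 80.0) / (85 − 80.0) = 3.350 / 5.0 = 0.6700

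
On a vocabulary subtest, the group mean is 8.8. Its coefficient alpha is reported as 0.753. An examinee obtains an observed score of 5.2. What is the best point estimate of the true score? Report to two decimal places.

T̂ = 0.753(5.2) + 0.247(8.8) = 3.9156 + 2.1736 = 6.089 → 6.09

6.09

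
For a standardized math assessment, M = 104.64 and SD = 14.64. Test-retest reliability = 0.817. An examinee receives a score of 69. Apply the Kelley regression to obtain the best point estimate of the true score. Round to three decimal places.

Kelley's formula gives T̂ = 0.817·69 + 0.183·104.64 = 56.373 + 19.14912 = 75.5221.

75.522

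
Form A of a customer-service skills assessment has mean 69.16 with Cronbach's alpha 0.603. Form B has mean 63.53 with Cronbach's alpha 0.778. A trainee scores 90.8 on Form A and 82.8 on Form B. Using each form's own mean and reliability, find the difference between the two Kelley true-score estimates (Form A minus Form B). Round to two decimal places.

T̂_A = 0.603(90.8) + 0.397(69.16) = 82.2089
T̂_B = 0.778(82.8) + 0.222(63.53) = 78.5221
T̂_A − T̂_B = 3.6869

3.69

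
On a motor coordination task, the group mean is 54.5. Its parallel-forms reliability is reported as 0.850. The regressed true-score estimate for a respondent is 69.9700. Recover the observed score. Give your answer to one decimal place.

T̂ = ρX + (1 − ρ)μ  ⇒  X = (T̂ − (1 − ρ)μ) / ρ
X = (69.9700 − 0.150 × 54.5) / 0.850 = (69.9700 − 8.1750) / 0.850 = 61.7950 / 0.850 = 72.700

72.7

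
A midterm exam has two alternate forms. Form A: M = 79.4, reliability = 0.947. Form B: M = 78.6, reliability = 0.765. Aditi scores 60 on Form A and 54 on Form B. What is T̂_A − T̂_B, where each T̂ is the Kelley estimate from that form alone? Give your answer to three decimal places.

T̂_A = 0.947(60) + 0.053(79.4) = 61.02820
T̂_B = 0.765(54) + 0.235(78.6) = 59.78100
T̂_A − T̂_B = 1.24720

1.247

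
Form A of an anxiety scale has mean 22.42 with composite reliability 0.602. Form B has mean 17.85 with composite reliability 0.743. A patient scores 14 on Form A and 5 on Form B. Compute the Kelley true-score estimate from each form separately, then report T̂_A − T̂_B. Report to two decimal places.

9.05

T̂_A = 0.602(14) + 0.398(22.42) = 17.3512
T̂_B = 0.743(5) + 0.257(17.85) = 8.3025
T̂_A − T̂_B = 9.0487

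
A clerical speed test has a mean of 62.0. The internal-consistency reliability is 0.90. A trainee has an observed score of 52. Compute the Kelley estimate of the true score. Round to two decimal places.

Weight the observed score by reliability and the mean by (1 − reliability): T̂ = 0.90·52 + 0.10·62.0 = 46.80 + 6.200 = 53.000.

53.00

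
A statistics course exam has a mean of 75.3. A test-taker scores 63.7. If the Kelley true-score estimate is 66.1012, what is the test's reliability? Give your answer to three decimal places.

0.793

T̂ = ρX + (1 − ρ)μ  ⇒  T̂ − μ = ρ(X − μ)
ρ = (T̂ − μ)/(X − μ) = (66.1012 − 75.3) / (63.7 − 75.3) = -9.1988 / -11.6 = 0.79300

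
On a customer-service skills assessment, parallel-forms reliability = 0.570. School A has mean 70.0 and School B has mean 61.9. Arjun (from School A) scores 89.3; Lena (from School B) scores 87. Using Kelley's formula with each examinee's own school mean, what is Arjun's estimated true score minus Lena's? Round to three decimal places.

4.794

T̂_Arjun = 0.570(89.3) + 0.430(70.0) = 81.00100
T̂_Lena = 0.570(87) + 0.430(61.9) = 76.20700
Difference = 81.00100 − 76.20700 = 4.79400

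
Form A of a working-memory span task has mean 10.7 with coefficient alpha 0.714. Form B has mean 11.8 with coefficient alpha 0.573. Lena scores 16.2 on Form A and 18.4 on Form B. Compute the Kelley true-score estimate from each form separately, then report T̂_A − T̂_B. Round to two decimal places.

-0.95

T̂_A = 0.714(16.2) + 0.286(10.7) = 14.6270
T̂_B = 0.573(18.4) + 0.427(11.8) = 15.5818
T̂_A − T̂_B = -0.9548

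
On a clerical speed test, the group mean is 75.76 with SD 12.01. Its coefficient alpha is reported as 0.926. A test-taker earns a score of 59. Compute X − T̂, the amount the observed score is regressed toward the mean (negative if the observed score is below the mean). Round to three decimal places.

T̂ = 0.926(59) + 0.074(75.76) = 54.634 + 5.60624 = 60.24024 → 60.2402
X − T̂ = 59 − 60.2402 = -1.2402 → -1.240

-1.240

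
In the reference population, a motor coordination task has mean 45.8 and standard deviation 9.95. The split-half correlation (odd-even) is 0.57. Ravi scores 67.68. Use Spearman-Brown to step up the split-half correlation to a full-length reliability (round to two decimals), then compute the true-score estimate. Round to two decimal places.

Spearman-Brown: ρ = 2r/(1 + r) = 2(0.57)/(1 + 0.57) = 1.140/1.57 = 0.7261 → 0.73
T̂ = 0.73(67.68) + 0.27(45.8) = 49.4064 + 12.366 = 61.772 → 61.77

61.77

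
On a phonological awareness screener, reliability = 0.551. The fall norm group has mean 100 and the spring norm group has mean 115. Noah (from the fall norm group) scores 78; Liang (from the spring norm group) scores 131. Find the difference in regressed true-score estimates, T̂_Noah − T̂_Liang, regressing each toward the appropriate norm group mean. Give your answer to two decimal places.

T̂_Noah = 0.551(78) + 0.449(100) = 87.8780
T̂_Liang = 0.551(131) + 0.449(115) = 123.8160
Difference = 87.8780 − 123.8160 = -35.9380

-35.94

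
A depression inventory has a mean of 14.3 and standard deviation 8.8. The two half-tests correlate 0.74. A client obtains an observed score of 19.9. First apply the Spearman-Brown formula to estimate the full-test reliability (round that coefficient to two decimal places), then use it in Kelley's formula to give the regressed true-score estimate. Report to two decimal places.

Spearman-Brown: ρ = 2r/(1 + r) = 2(0.74)/(1 + 0.74) = 1.480/1.74 = 0.8506 → 0.85
T̂ = 0.85(19.9) + 0.15(14.3) = 16.915 + 2.145 = 19.060 → 19.06

19.06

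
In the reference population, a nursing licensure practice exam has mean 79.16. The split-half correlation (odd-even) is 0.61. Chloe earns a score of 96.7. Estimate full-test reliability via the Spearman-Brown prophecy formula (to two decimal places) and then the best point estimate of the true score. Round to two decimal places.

Spearman-Brown: ρ = 2r/(1 + r) = 2(0.61)/(1 + 0.61) = 1.220/1.61 = 0.7578 → 0.76
T̂ = 0.76(96.7) + 0.24(79.16) = 73.492 + 18.9984 = 92.490 → 92.49

92.49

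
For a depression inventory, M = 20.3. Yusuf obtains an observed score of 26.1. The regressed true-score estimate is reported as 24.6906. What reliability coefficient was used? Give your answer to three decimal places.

T̂ = ρX + (1 − ρ)μ  ⇒  T̂ − μ = ρ(X − μ)
ρ = (T̂ − μ)/(X − μ) = (24.6906 − 20.3) / (26.1 − 20.3) = 4.3906 / 5.8 = 0.75700

0.757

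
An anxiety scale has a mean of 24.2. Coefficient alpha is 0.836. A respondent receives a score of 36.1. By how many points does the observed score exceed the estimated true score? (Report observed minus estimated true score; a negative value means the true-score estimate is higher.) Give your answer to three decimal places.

1.952

T̂ = 0.836(36.1) + 0.164(24.2) = 30.1796 + 3.9688 = 34.14840 → 34.1484
X − T̂ = 36.1 − 34.1484 = 1.9516 → 1.952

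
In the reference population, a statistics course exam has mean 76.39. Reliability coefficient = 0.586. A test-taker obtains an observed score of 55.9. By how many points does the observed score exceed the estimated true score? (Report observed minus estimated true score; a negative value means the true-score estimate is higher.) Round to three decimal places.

T̂ = 0.586(55.9) + 0.414(76.39) = 32.7574 + 31.62546 = 64.38286 → 64.3829
X − T̂ = 55.9 − 64.3829 = -8.4829 → -8.483

-8.483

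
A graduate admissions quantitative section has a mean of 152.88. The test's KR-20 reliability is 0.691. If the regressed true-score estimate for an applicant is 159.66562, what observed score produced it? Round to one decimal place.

162.7

T̂ = ρX + (1 − ρ)μ  ⇒  X = (T̂ − (1 − ρ)μ) / ρ
X = (159.66562 − 0.309 × 152.88) / 0.691 = (159.66562 − 47.23992) / 0.691 = 112.42570 / 0.691 = 162.700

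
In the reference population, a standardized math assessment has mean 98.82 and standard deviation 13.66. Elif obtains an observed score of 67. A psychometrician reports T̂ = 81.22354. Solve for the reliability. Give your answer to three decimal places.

T̂ = ρX + (1 − ρ)μ  ⇒  T̂ − μ = ρ(X − μ)
ρ = (T̂ − μ)/(X − μ) = (81.22354 − 98.82) / (67 − 98.82) = -17.59646 / -31.82 = 0.55300

0.553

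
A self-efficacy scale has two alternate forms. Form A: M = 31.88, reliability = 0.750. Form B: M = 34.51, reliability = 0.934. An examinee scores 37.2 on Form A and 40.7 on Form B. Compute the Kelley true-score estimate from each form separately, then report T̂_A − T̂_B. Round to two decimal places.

T̂_A = 0.750(37.2) + 0.250(31.88) = 35.8700
T̂_B = 0.934(40.7) + 0.066(34.51) = 40.2915
T̂_A − T̂_B = -4.4215

-4.42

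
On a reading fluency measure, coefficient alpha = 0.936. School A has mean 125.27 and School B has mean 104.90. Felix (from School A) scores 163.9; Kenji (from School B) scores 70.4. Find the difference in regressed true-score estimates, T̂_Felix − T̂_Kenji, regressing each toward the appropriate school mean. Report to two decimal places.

88.82

T̂_Felix = 0.936(163.9) + 0.064(125.27) = 161.4277
T̂_Kenji = 0.936(70.4) + 0.064(104.90) = 72.6080
Difference = 161.4277 − 72.6080 = 88.8197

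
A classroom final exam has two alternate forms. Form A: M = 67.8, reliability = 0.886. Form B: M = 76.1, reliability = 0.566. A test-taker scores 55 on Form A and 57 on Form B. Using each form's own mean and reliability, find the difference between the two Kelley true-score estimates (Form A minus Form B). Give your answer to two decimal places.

T̂_A = 0.886(55) + 0.114(67.8) = 56.4592
T̂_B = 0.566(57) + 0.434(76.1) = 65.2894
T̂_A − T̂_B = -8.8302

-8.83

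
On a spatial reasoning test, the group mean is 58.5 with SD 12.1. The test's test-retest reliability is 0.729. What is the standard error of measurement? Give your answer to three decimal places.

SEM = SD · √(1 − ρ) = 12.1 × √0.271 = 12.1 × 0.5206 = 6.2990

6.299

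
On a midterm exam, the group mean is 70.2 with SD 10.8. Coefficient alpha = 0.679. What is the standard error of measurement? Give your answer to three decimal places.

6.119

SEM = SD · √(1 − ρ) = 10.8 × √0.321 = 10.8 × 0.5666 = 6.1189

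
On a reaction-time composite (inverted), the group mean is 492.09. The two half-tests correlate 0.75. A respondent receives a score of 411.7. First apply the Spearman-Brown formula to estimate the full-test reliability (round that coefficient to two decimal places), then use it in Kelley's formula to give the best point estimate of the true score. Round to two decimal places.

Spearman-Brown: ρ = 2r/(1 + r) = 2(0.75)/(1 + 0.75) = 1.500/1.75 = 0.8571 → 0.86
T̂ = 0.86(411.7) + 0.14(492.09) = 354.062 + 68.8926 = 422.955 → 422.95

422.95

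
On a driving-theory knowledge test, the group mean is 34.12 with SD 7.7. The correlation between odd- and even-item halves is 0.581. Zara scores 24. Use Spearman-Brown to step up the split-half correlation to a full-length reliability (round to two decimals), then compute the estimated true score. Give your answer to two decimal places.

Spearman-Brown: ρ = 2r/(1 + r) = 2(0.581)/(1 + 0.581) = 1.1620/1.581 = 0.7350 → 0.73
T̂ = 0.73(24) + 0.27(34.12) = 17.52 + 9.2124 = 26.732 → 26.73

26.73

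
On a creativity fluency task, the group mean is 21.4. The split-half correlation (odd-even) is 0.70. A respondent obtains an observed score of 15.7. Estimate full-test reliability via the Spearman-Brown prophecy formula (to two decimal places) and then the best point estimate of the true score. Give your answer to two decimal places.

16.73

Spearman-Brown: ρ = 2r/(1 + r) = 2(0.70)/(1 + 0.70) = 1.400/1.70 = 0.8235 → 0.82
Weight the observed score by reliability and the mean by (1 − reliability): T̂ = 0.82·15.7 + 0.18·21.4 = 12.874 + 3.852 = 16.726.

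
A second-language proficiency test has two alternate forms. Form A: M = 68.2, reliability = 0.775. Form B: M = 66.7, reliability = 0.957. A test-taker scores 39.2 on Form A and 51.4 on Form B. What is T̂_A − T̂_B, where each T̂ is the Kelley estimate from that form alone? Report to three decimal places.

-6.333

T̂_A = 0.775(39.2) + 0.225(68.2) = 45.72500
T̂_B = 0.957(51.4) + 0.043(66.7) = 52.05790
T̂_A − T̂_B = -6.33290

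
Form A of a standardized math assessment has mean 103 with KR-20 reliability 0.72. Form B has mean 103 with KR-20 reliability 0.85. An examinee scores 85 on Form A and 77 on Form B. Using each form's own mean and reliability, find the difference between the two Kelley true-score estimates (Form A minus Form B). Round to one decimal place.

9.1

T̂_A = 0.72(85) + 0.28(103) = 90.040
T̂_B = 0.85(77) + 0.15(103) = 80.900
T̂_A − T̂_B = 9.140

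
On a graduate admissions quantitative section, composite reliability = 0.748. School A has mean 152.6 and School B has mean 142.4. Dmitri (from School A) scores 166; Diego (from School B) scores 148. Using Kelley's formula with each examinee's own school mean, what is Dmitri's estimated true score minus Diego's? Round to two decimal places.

16.03

T̂_Dmitri = 0.748(166) + 0.252(152.6) = 162.6232
T̂_Diego = 0.748(148) + 0.252(142.4) = 146.5888
Difference = 162.6232 − 146.5888 = 16.0344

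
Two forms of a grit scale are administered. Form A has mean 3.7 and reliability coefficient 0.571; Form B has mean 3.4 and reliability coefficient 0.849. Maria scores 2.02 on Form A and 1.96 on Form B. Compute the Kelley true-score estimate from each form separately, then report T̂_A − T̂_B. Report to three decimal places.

T̂_A = 0.571(2.02) + 0.429(3.7) = 2.74072
T̂_B = 0.849(1.96) + 0.151(3.4) = 2.17744
T̂_A − T̂_B = 0.56328

0.563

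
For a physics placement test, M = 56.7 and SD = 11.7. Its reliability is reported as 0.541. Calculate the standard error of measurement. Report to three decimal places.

SEM = SD · √(1 − ρ) = 11.7 × √0.459 = 11.7 × 0.6775 = 7.9267

7.927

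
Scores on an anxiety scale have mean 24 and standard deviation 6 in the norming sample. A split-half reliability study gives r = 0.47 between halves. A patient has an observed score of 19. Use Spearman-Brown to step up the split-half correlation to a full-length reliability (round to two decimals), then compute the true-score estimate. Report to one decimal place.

20.8

Spearman-Brown: ρ = 2r/(1 + r) = 2(0.47)/(1 + 0.47) = 0.940/1.47 = 0.6395 → 0.64
T̂ = 0.64(19) + 0.36(24) = 12.16 + 8.64 = 20.80 → 20.8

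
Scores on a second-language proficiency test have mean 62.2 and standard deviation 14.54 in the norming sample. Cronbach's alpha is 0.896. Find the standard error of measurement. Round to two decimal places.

SEM = SD · √(1 − ρ) = 14.54 × √0.104 = 14.54 × 0.3225 = 4.689

4.69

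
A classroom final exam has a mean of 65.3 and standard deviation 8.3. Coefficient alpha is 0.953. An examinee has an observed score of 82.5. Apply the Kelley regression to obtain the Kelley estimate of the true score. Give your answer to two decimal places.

Weight the observed score by reliability and the mean by (1 − reliability): T̂ = 0.953·82.5 + 0.047·65.3 = 78.6225 + 3.0691 = 81.692.

81.69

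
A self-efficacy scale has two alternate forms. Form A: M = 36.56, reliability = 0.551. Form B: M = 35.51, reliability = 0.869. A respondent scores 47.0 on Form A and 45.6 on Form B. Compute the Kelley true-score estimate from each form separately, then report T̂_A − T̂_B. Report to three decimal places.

T̂_A = 0.551(47.0) + 0.449(36.56) = 42.31244
T̂_B = 0.869(45.6) + 0.131(35.51) = 44.27821
T̂_A − T̂_B = -1.96577

-1.966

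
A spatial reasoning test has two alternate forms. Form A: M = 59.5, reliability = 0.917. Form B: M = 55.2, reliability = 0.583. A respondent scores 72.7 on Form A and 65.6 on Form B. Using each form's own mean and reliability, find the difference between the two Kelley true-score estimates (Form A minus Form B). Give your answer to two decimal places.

10.34

T̂_A = 0.917(72.7) + 0.083(59.5) = 71.6044
T̂_B = 0.583(65.6) + 0.417(55.2) = 61.2632
T̂_A − T̂_B = 10.3412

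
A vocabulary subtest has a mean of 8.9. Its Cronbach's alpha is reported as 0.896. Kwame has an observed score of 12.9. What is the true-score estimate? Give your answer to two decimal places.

Kelley's formula gives T̂ = 0.896·12.9 + 0.104·8.9 = 11.5584 + 0.9256 = 12.484.

12.48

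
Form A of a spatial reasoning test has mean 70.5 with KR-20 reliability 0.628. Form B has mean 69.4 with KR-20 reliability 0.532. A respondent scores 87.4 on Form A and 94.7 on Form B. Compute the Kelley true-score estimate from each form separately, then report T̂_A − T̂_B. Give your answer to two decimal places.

T̂_A = 0.628(87.4) + 0.372(70.5) = 81.1132
T̂_B = 0.532(94.7) + 0.468(69.4) = 82.8596
T̂_A − T̂_B = -1.7464

-1.75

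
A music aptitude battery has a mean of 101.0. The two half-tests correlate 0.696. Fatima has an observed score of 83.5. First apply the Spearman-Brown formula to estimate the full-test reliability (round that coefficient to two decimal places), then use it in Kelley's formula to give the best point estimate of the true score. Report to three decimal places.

Spearman-Brown: ρ = 2r/(1 + r) = 2(0.696)/(1 + 0.696) = 1.3920/1.696 = 0.8208 → 0.82
T̂ = 0.82(83.5) + 0.18(101.0) = 68.470 + 18.180 = 86.6500 → 86.650

86.650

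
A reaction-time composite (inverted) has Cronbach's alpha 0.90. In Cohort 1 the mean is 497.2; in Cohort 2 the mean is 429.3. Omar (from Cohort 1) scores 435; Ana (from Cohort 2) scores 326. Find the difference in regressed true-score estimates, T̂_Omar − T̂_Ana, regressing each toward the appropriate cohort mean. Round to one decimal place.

104.9

T̂_Omar = 0.90(435) + 0.10(497.2) = 441.220
T̂_Ana = 0.90(326) + 0.10(429.3) = 336.330
Difference = 441.220 − 336.330 = 104.890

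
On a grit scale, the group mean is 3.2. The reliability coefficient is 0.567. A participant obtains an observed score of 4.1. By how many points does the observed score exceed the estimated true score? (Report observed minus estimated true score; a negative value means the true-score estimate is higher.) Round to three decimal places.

T̂ = 0.567(4.1) + 0.433(3.2) = 2.3247 + 1.3856 = 3.71030 → 3.7103
X − T̂ = 4.1 − 3.7103 = 0.3897 → 0.390

0.390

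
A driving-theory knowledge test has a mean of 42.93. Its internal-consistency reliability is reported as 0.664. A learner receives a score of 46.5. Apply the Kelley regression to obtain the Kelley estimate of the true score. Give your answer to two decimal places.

Kelley's formula gives T̂ = 0.664·46.5 + 0.336·42.93 = 30.8760 + 14.42448 = 45.300.

45.30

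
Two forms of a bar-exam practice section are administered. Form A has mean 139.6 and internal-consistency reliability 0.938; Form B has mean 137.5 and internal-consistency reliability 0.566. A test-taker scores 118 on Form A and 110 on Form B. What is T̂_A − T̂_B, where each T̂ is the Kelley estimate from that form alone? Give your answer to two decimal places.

T̂_A = 0.938(118) + 0.062(139.6) = 119.3392
T̂_B = 0.566(110) + 0.434(137.5) = 121.9350
T̂_A − T̂_B = -2.5958

-2.60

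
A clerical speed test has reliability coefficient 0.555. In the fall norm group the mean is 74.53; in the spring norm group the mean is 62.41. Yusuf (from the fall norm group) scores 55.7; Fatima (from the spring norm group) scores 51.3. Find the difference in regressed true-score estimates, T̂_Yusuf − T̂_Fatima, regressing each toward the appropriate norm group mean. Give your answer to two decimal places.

7.84

T̂_Yusuf = 0.555(55.7) + 0.445(74.53) = 64.0794
T̂_Fatima = 0.555(51.3) + 0.445(62.41) = 56.2439
Difference = 64.0794 − 56.2439 = 7.8354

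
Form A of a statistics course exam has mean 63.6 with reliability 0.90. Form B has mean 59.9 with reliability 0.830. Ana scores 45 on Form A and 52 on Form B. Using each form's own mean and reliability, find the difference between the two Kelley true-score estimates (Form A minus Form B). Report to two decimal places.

-6.48

T̂_A = 0.90(45) + 0.10(63.6) = 46.8600
T̂_B = 0.830(52) + 0.170(59.9) = 53.3430
T̂_A − T̂_B = -6.4830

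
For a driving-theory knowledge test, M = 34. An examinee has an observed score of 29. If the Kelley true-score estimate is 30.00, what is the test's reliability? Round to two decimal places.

T̂ = ρX + (1 − ρ)μ  ⇒  T̂ − μ = ρ(X − μ)
ρ = (T̂ − μ)/(X − μ) = (30.00 − 34) / (29 − 34) = -4.00 / -5.0 = 0.8000

0.80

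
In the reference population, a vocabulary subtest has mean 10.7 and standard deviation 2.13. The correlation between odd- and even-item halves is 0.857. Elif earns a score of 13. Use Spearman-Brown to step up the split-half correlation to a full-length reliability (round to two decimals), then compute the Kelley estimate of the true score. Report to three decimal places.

Spearman-Brown: ρ = 2r/(1 + r) = 2(0.857)/(1 + 0.857) = 1.7140/1.857 = 0.9230 → 0.92
T̂ = 0.92(13) + 0.08(10.7) = 11.96 + 0.856 = 12.8160 → 12.816

12.816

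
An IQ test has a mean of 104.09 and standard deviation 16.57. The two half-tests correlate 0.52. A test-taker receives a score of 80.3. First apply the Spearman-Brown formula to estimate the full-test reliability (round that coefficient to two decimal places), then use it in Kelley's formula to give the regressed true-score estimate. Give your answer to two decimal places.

87.91

Spearman-Brown: ρ = 2r/(1 + r) = 2(0.52)/(1 + 0.52) = 1.040/1.52 = 0.6842 → 0.68
Weight the observed score by reliability and the mean by (1 − reliability): T̂ = 0.68·80.3 + 0.32·104.09 = 54.604 + 33.3088 = 87.913.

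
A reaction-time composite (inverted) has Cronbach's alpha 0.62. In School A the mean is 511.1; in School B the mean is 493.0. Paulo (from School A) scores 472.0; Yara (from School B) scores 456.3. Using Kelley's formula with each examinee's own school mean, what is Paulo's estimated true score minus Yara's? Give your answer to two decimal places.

T̂_Paulo = 0.62(472.0) + 0.38(511.1) = 486.8580
T̂_Yara = 0.62(456.3) + 0.38(493.0) = 470.2460
Difference = 486.8580 − 470.2460 = 16.6120

16.61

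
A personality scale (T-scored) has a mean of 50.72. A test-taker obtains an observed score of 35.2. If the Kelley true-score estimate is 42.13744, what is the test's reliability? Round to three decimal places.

0.553

T̂ = ρX + (1 − ρ)μ  ⇒  T̂ − μ = ρ(X − μ)
ρ = (T̂ − μ)/(X − μ) = (42.13744 − 50.72) / (35.2 − 50.72) = -8.58256 / -15.52 = 0.55300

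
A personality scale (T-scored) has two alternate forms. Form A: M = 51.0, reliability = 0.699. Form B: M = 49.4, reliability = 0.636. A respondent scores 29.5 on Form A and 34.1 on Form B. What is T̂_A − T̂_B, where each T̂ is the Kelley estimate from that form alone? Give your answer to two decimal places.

T̂_A = 0.699(29.5) + 0.301(51.0) = 35.9715
T̂_B = 0.636(34.1) + 0.364(49.4) = 39.6692
T̂_A − T̂_B = -3.6977

-3.70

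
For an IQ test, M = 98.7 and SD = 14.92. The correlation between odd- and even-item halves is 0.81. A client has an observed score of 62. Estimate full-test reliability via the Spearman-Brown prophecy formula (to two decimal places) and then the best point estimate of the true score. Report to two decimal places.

65.67

Spearman-Brown: ρ = 2r/(1 + r) = 2(0.81)/(1 + 0.81) = 1.620/1.81 = 0.8950 → 0.90
Regress the observed score toward the mean by the unreliability: T̂ = 0.90·62 + 0.10·98.7 = 55.80 + 9.870 = 65.670.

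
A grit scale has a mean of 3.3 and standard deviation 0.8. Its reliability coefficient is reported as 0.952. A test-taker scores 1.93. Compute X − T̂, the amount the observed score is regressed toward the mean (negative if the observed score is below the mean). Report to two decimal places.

T̂ = ρX + (1 − ρ)μ
  = 0.952 × 1.93 + 0.048 × 3.3
  = 1.83736 + 0.1584
  = 1.9958
  ≈ 1.996
X − T̂ = 1.93 − 1.996 = -0.066 → -0.07

-0.07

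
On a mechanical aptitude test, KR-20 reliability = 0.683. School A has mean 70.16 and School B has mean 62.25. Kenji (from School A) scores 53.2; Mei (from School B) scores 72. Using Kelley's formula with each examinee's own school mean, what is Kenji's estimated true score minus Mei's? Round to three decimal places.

T̂_Kenji = 0.683(53.2) + 0.317(70.16) = 58.57632
T̂_Mei = 0.683(72) + 0.317(62.25) = 68.90925
Difference = 58.57632 − 68.90925 = -10.33293

-10.333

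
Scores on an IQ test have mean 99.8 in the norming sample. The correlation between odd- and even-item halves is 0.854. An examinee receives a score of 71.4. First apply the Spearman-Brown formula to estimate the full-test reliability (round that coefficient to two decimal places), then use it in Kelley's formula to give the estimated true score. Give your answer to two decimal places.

Spearman-Brown: ρ = 2r/(1 + r) = 2(0.854)/(1 + 0.854) = 1.7080/1.854 = 0.9213 → 0.92
T̂ = ρX + (1 − ρ)μ
  = 0.92 × 71.4 + 0.08 × 99.8
  = 65.688 + 7.984
  = 73.672
  ≈ 73.67

73.67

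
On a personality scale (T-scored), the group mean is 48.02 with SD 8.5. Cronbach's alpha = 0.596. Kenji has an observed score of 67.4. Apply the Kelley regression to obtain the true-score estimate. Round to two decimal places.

59.57

T̂ = 0.596(67.4) + 0.404(48.02) = 40.1704 + 19.40008 = 59.570 → 59.57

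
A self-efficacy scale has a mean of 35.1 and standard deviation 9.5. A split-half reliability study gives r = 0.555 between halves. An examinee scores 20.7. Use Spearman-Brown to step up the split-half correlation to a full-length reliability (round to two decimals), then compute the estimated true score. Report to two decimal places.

24.88

Spearman-Brown: ρ = 2r/(1 + r) = 2(0.555)/(1 + 0.555) = 1.1100/1.555 = 0.7138 → 0.71
T̂ = ρX + (1 − ρ)μ
  = 0.71 × 20.7 + 0.29 × 35.1
  = 14.697 + 10.179
  = 24.876
  ≈ 24.88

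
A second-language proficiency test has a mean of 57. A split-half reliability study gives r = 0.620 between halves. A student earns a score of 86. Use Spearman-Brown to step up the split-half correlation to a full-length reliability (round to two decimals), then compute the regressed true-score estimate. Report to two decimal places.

Spearman-Brown: ρ = 2r/(1 + r) = 2(0.620)/(1 + 0.620) = 1.2400/1.620 = 0.7654 → 0.77
T̂ = 0.77(86) + 0.23(57) = 66.22 + 13.11 = 79.330 → 79.33

79.33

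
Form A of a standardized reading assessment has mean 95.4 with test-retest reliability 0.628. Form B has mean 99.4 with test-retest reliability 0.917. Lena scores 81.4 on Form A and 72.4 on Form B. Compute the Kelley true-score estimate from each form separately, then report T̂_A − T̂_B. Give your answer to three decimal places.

T̂_A = 0.628(81.4) + 0.372(95.4) = 86.60800
T̂_B = 0.917(72.4) + 0.083(99.4) = 74.64100
T̂_A − T̂_B = 11.96700

11.967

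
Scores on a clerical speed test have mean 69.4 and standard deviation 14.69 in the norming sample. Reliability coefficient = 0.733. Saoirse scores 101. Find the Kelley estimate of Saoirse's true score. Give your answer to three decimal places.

92.563

T̂ = 0.733(101) + 0.267(69.4) = 74.033 + 18.5298 = 92.5628 → 92.563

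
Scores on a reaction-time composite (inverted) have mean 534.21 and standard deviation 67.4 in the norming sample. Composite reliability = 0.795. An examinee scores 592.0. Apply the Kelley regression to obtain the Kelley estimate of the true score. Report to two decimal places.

580.15

Weight the observed score by reliability and the mean by (1 − reliability): T̂ = 0.795·592.0 + 0.205·534.21 = 470.6400 + 109.51305 = 580.153.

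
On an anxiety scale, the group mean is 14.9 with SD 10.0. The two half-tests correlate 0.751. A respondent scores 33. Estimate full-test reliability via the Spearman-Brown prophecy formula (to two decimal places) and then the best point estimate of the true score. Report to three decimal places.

30.466

Spearman-Brown: ρ = 2r/(1 + r) = 2(0.751)/(1 + 0.751) = 1.5020/1.751 = 0.8578 → 0.86
T̂ = 0.86(33) + 0.14(14.9) = 28.38 + 2.086 = 30.4660 → 30.466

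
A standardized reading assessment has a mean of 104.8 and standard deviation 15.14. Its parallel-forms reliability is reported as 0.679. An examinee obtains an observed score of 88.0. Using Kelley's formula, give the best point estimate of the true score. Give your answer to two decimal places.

93.39

T̂ = ρX + (1 − ρ)μ
  = 0.679 × 88.0 + 0.321 × 104.8
  = 59.7520 + 33.6408
  = 93.393
  ≈ 93.39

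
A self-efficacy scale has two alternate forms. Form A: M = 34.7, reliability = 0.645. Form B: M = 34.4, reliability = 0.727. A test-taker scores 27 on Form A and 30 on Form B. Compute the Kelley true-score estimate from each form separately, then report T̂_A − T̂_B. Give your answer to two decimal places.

-1.47

T̂_A = 0.645(27) + 0.355(34.7) = 29.7335
T̂_B = 0.727(30) + 0.273(34.4) = 31.2012
T̂_A − T̂_B = -1.4677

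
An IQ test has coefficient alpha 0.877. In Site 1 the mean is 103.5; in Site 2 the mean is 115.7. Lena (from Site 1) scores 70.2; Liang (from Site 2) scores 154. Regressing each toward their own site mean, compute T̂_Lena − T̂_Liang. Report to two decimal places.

T̂_Lena = 0.877(70.2) + 0.123(103.5) = 74.2959
T̂_Liang = 0.877(154) + 0.123(115.7) = 149.2891
Difference = 74.2959 − 149.2891 = -74.9932

-74.99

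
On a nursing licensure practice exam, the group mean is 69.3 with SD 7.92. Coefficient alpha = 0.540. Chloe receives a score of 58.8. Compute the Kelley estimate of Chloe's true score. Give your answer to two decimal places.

63.63

T̂ = 0.540(58.8) + 0.460(69.3) = 31.7520 + 31.8780 = 63.630 → 63.63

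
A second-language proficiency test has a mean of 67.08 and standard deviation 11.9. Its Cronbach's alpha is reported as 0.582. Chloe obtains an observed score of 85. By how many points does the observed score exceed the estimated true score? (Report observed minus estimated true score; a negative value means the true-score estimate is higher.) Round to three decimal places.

T̂ = 0.582(85) + 0.418(67.08) = 49.470 + 28.03944 = 77.50944 → 77.5094
X − T̂ = 85 − 77.5094 = 7.4906 → 7.491

7.491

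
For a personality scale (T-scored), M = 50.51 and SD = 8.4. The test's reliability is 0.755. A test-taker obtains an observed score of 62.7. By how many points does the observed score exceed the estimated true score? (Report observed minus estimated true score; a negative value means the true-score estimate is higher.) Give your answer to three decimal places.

2.987

T̂ = ρX + (1 − ρ)μ
  = 0.755 × 62.7 + 0.245 × 50.51
  = 47.3385 + 12.37495
  = 59.71345
  ≈ 59.7135
X − T̂ = 62.7 − 59.7135 = 2.9866 → 2.987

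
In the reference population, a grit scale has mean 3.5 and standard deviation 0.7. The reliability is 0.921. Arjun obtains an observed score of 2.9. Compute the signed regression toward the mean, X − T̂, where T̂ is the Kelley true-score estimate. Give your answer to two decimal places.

T̂ = 0.921(2.9) + 0.079(3.5) = 2.6709 + 0.2765 = 2.9474 → 2.947
X − T̂ = 2.9 − 2.947 = -0.047 → -0.05

-0.05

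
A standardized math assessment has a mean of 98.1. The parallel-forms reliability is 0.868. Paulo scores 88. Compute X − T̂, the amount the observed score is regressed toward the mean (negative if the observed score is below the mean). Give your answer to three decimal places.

T̂ = ρX + (1 − ρ)μ
  = 0.868 × 88 + 0.132 × 98.1
  = 76.384 + 12.9492
  = 89.33320
  ≈ 89.3332
X − T̂ = 88 − 89.3332 = -1.3332 → -1.333

-1.333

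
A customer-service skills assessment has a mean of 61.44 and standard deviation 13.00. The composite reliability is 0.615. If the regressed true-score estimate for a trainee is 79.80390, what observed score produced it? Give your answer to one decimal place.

91.3

T̂ = ρX + (1 − ρ)μ  ⇒  X = (T̂ − (1 − ρ)μ) / ρ
X = (79.80390 − 0.385 × 61.44) / 0.615 = (79.80390 − 23.65440) / 0.615 = 56.14950 / 0.615 = 91.300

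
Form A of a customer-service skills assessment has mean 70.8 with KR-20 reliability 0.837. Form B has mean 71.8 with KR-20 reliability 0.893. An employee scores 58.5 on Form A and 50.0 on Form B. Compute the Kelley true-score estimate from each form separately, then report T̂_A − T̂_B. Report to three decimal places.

8.172

T̂_A = 0.837(58.5) + 0.163(70.8) = 60.50490
T̂_B = 0.893(50.0) + 0.107(71.8) = 52.33260
T̂_A − T̂_B = 8.17230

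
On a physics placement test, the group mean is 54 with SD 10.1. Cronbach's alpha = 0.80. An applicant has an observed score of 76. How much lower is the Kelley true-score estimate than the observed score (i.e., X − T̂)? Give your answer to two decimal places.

T̂ = ρX + (1 − ρ)μ
  = 0.80 × 76 + 0.20 × 54
  = 60.80 + 10.80
  = 71.6000
  ≈ 71.600
X − T̂ = 76 − 71.600 = 4.400 → 4.40

4.40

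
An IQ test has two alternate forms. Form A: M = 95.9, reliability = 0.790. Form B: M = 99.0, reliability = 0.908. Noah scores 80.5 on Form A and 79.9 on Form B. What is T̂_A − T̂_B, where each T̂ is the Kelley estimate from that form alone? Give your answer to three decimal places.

2.077

T̂_A = 0.790(80.5) + 0.210(95.9) = 83.73400
T̂_B = 0.908(79.9) + 0.092(99.0) = 81.65720
T̂_A − T̂_B = 2.07680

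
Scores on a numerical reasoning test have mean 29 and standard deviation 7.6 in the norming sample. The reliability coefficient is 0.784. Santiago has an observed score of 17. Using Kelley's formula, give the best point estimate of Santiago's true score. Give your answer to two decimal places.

Weight the observed score by reliability and the mean by (1 − reliability): T̂ = 0.784·17 + 0.216·29 = 13.328 + 6.264 = 19.592.

19.59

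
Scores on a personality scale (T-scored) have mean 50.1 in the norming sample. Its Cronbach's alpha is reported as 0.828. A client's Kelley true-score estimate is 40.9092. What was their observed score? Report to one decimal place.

T̂ = ρX + (1 − ρ)μ  ⇒  X = (T̂ − (1 − ρ)μ) / ρ
X = (40.9092 − 0.172 × 50.1) / 0.828 = (40.9092 − 8.6172) / 0.828 = 32.2920 / 0.828 = 39.000

39.0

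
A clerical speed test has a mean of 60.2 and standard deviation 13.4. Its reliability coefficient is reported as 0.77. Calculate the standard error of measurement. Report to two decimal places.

6.43

SEM = SD · √(1 − ρ) = 13.4 × √0.23 = 13.4 × 0.4796 = 6.426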